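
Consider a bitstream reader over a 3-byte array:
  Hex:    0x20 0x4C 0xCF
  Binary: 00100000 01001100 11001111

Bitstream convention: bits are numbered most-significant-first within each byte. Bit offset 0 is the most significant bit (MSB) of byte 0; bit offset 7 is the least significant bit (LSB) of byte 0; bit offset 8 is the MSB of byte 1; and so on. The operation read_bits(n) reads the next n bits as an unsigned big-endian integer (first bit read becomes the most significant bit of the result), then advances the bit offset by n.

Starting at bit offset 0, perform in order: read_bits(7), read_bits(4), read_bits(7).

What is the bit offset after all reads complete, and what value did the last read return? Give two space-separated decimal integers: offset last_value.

Answer: 18 51

Derivation:
Read 1: bits[0:7] width=7 -> value=16 (bin 0010000); offset now 7 = byte 0 bit 7; 17 bits remain
Read 2: bits[7:11] width=4 -> value=2 (bin 0010); offset now 11 = byte 1 bit 3; 13 bits remain
Read 3: bits[11:18] width=7 -> value=51 (bin 0110011); offset now 18 = byte 2 bit 2; 6 bits remain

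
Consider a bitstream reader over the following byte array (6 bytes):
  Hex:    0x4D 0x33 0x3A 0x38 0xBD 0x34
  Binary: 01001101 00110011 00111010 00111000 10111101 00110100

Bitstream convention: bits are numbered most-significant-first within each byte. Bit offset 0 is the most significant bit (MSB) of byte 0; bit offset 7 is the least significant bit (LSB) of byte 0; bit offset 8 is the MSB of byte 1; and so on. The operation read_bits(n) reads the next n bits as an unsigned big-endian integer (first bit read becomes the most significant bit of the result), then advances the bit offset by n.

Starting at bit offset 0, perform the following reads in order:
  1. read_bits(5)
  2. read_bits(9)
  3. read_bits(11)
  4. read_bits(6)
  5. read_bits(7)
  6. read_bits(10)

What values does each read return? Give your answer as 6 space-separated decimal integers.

Answer: 9 332 1652 28 47 308

Derivation:
Read 1: bits[0:5] width=5 -> value=9 (bin 01001); offset now 5 = byte 0 bit 5; 43 bits remain
Read 2: bits[5:14] width=9 -> value=332 (bin 101001100); offset now 14 = byte 1 bit 6; 34 bits remain
Read 3: bits[14:25] width=11 -> value=1652 (bin 11001110100); offset now 25 = byte 3 bit 1; 23 bits remain
Read 4: bits[25:31] width=6 -> value=28 (bin 011100); offset now 31 = byte 3 bit 7; 17 bits remain
Read 5: bits[31:38] width=7 -> value=47 (bin 0101111); offset now 38 = byte 4 bit 6; 10 bits remain
Read 6: bits[38:48] width=10 -> value=308 (bin 0100110100); offset now 48 = byte 6 bit 0; 0 bits remain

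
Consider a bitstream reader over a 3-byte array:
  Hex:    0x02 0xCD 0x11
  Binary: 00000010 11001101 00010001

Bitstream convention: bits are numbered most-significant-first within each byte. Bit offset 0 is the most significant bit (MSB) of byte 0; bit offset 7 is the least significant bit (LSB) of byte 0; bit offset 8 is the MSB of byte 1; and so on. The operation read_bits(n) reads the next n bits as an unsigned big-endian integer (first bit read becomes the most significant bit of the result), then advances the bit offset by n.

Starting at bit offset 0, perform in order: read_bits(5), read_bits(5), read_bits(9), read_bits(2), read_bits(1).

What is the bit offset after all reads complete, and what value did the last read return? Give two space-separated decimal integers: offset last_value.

Read 1: bits[0:5] width=5 -> value=0 (bin 00000); offset now 5 = byte 0 bit 5; 19 bits remain
Read 2: bits[5:10] width=5 -> value=11 (bin 01011); offset now 10 = byte 1 bit 2; 14 bits remain
Read 3: bits[10:19] width=9 -> value=104 (bin 001101000); offset now 19 = byte 2 bit 3; 5 bits remain
Read 4: bits[19:21] width=2 -> value=2 (bin 10); offset now 21 = byte 2 bit 5; 3 bits remain
Read 5: bits[21:22] width=1 -> value=0 (bin 0); offset now 22 = byte 2 bit 6; 2 bits remain

Answer: 22 0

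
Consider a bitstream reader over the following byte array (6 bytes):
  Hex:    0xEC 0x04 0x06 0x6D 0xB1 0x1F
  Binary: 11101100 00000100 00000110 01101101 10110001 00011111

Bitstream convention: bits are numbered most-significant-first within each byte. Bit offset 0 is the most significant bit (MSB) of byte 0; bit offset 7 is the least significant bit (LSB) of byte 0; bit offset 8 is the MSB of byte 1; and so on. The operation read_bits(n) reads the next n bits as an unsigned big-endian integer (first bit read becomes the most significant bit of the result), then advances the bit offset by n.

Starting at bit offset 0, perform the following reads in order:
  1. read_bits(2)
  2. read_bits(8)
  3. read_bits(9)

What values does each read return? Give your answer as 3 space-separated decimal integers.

Read 1: bits[0:2] width=2 -> value=3 (bin 11); offset now 2 = byte 0 bit 2; 46 bits remain
Read 2: bits[2:10] width=8 -> value=176 (bin 10110000); offset now 10 = byte 1 bit 2; 38 bits remain
Read 3: bits[10:19] width=9 -> value=32 (bin 000100000); offset now 19 = byte 2 bit 3; 29 bits remain

Answer: 3 176 32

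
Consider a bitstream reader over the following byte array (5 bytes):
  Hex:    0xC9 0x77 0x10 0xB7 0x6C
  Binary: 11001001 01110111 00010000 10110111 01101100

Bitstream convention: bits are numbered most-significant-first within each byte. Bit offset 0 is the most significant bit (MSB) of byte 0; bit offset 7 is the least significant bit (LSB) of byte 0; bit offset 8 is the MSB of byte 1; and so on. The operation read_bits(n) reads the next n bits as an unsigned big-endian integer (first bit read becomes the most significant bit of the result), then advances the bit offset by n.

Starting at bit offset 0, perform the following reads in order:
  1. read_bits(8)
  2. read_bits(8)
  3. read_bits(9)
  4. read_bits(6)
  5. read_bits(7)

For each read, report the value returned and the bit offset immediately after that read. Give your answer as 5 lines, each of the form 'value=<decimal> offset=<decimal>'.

Read 1: bits[0:8] width=8 -> value=201 (bin 11001001); offset now 8 = byte 1 bit 0; 32 bits remain
Read 2: bits[8:16] width=8 -> value=119 (bin 01110111); offset now 16 = byte 2 bit 0; 24 bits remain
Read 3: bits[16:25] width=9 -> value=33 (bin 000100001); offset now 25 = byte 3 bit 1; 15 bits remain
Read 4: bits[25:31] width=6 -> value=27 (bin 011011); offset now 31 = byte 3 bit 7; 9 bits remain
Read 5: bits[31:38] width=7 -> value=91 (bin 1011011); offset now 38 = byte 4 bit 6; 2 bits remain

Answer: value=201 offset=8
value=119 offset=16
value=33 offset=25
value=27 offset=31
value=91 offset=38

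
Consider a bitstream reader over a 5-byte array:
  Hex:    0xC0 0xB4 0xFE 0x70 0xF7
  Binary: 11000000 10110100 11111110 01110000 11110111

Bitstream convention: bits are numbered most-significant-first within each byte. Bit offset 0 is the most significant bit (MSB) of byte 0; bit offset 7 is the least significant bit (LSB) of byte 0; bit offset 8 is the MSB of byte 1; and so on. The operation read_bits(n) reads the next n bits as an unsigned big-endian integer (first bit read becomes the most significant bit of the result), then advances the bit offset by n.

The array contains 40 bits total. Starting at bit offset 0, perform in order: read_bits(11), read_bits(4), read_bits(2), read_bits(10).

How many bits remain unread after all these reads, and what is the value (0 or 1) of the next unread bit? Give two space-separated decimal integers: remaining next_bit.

Answer: 13 1

Derivation:
Read 1: bits[0:11] width=11 -> value=1541 (bin 11000000101); offset now 11 = byte 1 bit 3; 29 bits remain
Read 2: bits[11:15] width=4 -> value=10 (bin 1010); offset now 15 = byte 1 bit 7; 25 bits remain
Read 3: bits[15:17] width=2 -> value=1 (bin 01); offset now 17 = byte 2 bit 1; 23 bits remain
Read 4: bits[17:27] width=10 -> value=1011 (bin 1111110011); offset now 27 = byte 3 bit 3; 13 bits remain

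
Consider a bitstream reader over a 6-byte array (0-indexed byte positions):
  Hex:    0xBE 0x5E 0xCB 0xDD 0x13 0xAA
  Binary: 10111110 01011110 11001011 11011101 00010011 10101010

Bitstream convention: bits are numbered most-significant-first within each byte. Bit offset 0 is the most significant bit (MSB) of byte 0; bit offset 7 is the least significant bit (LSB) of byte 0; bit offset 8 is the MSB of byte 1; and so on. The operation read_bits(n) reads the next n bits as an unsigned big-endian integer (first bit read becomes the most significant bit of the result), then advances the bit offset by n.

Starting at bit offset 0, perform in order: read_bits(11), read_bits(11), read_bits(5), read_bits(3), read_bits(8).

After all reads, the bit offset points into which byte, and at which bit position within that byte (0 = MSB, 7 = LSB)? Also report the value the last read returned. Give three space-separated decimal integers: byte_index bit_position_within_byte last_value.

Answer: 4 6 68

Derivation:
Read 1: bits[0:11] width=11 -> value=1522 (bin 10111110010); offset now 11 = byte 1 bit 3; 37 bits remain
Read 2: bits[11:22] width=11 -> value=1970 (bin 11110110010); offset now 22 = byte 2 bit 6; 26 bits remain
Read 3: bits[22:27] width=5 -> value=30 (bin 11110); offset now 27 = byte 3 bit 3; 21 bits remain
Read 4: bits[27:30] width=3 -> value=7 (bin 111); offset now 30 = byte 3 bit 6; 18 bits remain
Read 5: bits[30:38] width=8 -> value=68 (bin 01000100); offset now 38 = byte 4 bit 6; 10 bits remain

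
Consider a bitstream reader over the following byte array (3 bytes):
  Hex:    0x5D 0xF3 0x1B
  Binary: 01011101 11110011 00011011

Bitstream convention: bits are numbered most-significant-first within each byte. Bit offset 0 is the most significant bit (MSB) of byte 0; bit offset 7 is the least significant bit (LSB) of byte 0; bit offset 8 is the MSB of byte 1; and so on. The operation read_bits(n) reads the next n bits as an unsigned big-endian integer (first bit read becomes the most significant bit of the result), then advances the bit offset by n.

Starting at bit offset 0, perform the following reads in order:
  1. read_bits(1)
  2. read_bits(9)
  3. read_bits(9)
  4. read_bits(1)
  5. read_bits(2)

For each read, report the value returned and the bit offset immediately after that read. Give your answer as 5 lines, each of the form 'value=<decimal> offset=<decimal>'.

Answer: value=0 offset=1
value=375 offset=10
value=408 offset=19
value=1 offset=20
value=2 offset=22

Derivation:
Read 1: bits[0:1] width=1 -> value=0 (bin 0); offset now 1 = byte 0 bit 1; 23 bits remain
Read 2: bits[1:10] width=9 -> value=375 (bin 101110111); offset now 10 = byte 1 bit 2; 14 bits remain
Read 3: bits[10:19] width=9 -> value=408 (bin 110011000); offset now 19 = byte 2 bit 3; 5 bits remain
Read 4: bits[19:20] width=1 -> value=1 (bin 1); offset now 20 = byte 2 bit 4; 4 bits remain
Read 5: bits[20:22] width=2 -> value=2 (bin 10); offset now 22 = byte 2 bit 6; 2 bits remain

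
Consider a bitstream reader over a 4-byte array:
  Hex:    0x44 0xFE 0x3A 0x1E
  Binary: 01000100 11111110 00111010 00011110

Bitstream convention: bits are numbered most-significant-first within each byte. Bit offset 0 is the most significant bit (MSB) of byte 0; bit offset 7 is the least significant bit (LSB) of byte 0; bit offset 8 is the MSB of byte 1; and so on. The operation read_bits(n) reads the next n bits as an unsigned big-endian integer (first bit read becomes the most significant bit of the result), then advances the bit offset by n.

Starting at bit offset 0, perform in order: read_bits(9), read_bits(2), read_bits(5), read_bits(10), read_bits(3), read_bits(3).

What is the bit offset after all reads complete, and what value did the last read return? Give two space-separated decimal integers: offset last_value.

Read 1: bits[0:9] width=9 -> value=137 (bin 010001001); offset now 9 = byte 1 bit 1; 23 bits remain
Read 2: bits[9:11] width=2 -> value=3 (bin 11); offset now 11 = byte 1 bit 3; 21 bits remain
Read 3: bits[11:16] width=5 -> value=30 (bin 11110); offset now 16 = byte 2 bit 0; 16 bits remain
Read 4: bits[16:26] width=10 -> value=232 (bin 0011101000); offset now 26 = byte 3 bit 2; 6 bits remain
Read 5: bits[26:29] width=3 -> value=3 (bin 011); offset now 29 = byte 3 bit 5; 3 bits remain
Read 6: bits[29:32] width=3 -> value=6 (bin 110); offset now 32 = byte 4 bit 0; 0 bits remain

Answer: 32 6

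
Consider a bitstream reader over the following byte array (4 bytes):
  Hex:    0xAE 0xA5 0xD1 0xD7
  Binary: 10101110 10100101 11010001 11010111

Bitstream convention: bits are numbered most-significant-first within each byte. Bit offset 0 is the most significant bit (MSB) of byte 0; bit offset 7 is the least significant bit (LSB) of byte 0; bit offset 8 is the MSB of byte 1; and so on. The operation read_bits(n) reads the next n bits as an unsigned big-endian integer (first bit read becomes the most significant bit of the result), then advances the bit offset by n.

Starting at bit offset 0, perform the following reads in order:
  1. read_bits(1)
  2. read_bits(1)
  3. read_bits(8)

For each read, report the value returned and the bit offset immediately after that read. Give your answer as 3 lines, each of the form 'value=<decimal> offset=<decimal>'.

Read 1: bits[0:1] width=1 -> value=1 (bin 1); offset now 1 = byte 0 bit 1; 31 bits remain
Read 2: bits[1:2] width=1 -> value=0 (bin 0); offset now 2 = byte 0 bit 2; 30 bits remain
Read 3: bits[2:10] width=8 -> value=186 (bin 10111010); offset now 10 = byte 1 bit 2; 22 bits remain

Answer: value=1 offset=1
value=0 offset=2
value=186 offset=10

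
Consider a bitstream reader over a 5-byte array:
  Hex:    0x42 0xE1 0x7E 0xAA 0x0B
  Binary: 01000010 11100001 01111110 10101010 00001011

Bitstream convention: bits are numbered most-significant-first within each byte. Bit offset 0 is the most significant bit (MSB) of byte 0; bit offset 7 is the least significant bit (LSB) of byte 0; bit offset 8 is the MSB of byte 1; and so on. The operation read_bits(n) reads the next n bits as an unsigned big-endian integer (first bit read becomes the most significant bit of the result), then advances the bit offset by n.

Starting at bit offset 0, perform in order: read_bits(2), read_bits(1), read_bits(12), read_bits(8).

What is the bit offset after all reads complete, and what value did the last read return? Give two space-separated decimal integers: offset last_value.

Read 1: bits[0:2] width=2 -> value=1 (bin 01); offset now 2 = byte 0 bit 2; 38 bits remain
Read 2: bits[2:3] width=1 -> value=0 (bin 0); offset now 3 = byte 0 bit 3; 37 bits remain
Read 3: bits[3:15] width=12 -> value=368 (bin 000101110000); offset now 15 = byte 1 bit 7; 25 bits remain
Read 4: bits[15:23] width=8 -> value=191 (bin 10111111); offset now 23 = byte 2 bit 7; 17 bits remain

Answer: 23 191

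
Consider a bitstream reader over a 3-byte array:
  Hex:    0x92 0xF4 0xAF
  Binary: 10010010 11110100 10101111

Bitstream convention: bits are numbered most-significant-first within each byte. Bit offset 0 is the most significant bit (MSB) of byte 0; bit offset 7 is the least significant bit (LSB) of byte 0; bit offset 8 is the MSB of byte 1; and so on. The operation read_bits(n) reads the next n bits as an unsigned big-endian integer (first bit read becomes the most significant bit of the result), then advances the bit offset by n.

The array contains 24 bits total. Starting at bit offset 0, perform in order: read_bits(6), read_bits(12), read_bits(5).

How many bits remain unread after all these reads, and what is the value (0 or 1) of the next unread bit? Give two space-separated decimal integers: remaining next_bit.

Read 1: bits[0:6] width=6 -> value=36 (bin 100100); offset now 6 = byte 0 bit 6; 18 bits remain
Read 2: bits[6:18] width=12 -> value=3026 (bin 101111010010); offset now 18 = byte 2 bit 2; 6 bits remain
Read 3: bits[18:23] width=5 -> value=23 (bin 10111); offset now 23 = byte 2 bit 7; 1 bits remain

Answer: 1 1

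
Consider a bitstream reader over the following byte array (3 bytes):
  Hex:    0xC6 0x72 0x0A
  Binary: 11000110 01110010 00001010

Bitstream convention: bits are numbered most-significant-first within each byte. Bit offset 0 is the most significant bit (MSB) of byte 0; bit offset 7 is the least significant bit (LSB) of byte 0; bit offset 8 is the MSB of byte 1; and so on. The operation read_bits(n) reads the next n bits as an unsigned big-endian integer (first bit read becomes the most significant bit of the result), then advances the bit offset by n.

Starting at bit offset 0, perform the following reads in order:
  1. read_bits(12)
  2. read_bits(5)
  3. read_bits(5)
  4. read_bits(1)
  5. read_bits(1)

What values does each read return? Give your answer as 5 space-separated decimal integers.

Read 1: bits[0:12] width=12 -> value=3175 (bin 110001100111); offset now 12 = byte 1 bit 4; 12 bits remain
Read 2: bits[12:17] width=5 -> value=4 (bin 00100); offset now 17 = byte 2 bit 1; 7 bits remain
Read 3: bits[17:22] width=5 -> value=2 (bin 00010); offset now 22 = byte 2 bit 6; 2 bits remain
Read 4: bits[22:23] width=1 -> value=1 (bin 1); offset now 23 = byte 2 bit 7; 1 bits remain
Read 5: bits[23:24] width=1 -> value=0 (bin 0); offset now 24 = byte 3 bit 0; 0 bits remain

Answer: 3175 4 2 1 0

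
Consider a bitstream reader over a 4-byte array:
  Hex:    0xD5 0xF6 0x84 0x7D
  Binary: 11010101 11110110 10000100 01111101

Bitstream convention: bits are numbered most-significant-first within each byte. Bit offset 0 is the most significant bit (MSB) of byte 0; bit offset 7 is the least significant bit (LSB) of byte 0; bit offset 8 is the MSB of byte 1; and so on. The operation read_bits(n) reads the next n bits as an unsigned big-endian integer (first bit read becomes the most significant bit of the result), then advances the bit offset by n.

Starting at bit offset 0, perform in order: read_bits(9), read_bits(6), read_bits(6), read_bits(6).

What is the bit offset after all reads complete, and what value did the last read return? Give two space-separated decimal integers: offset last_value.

Read 1: bits[0:9] width=9 -> value=427 (bin 110101011); offset now 9 = byte 1 bit 1; 23 bits remain
Read 2: bits[9:15] width=6 -> value=59 (bin 111011); offset now 15 = byte 1 bit 7; 17 bits remain
Read 3: bits[15:21] width=6 -> value=16 (bin 010000); offset now 21 = byte 2 bit 5; 11 bits remain
Read 4: bits[21:27] width=6 -> value=35 (bin 100011); offset now 27 = byte 3 bit 3; 5 bits remain

Answer: 27 35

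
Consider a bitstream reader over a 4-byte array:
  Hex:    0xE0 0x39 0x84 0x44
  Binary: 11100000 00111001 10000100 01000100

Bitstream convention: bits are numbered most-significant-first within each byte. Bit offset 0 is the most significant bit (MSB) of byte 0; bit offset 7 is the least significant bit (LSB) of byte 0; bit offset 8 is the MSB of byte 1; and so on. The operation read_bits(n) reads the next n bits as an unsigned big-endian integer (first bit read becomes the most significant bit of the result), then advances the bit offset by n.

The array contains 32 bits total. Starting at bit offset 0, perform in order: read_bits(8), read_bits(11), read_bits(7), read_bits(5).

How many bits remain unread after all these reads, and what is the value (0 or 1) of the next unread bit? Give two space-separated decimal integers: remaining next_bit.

Read 1: bits[0:8] width=8 -> value=224 (bin 11100000); offset now 8 = byte 1 bit 0; 24 bits remain
Read 2: bits[8:19] width=11 -> value=460 (bin 00111001100); offset now 19 = byte 2 bit 3; 13 bits remain
Read 3: bits[19:26] width=7 -> value=17 (bin 0010001); offset now 26 = byte 3 bit 2; 6 bits remain
Read 4: bits[26:31] width=5 -> value=2 (bin 00010); offset now 31 = byte 3 bit 7; 1 bits remain

Answer: 1 0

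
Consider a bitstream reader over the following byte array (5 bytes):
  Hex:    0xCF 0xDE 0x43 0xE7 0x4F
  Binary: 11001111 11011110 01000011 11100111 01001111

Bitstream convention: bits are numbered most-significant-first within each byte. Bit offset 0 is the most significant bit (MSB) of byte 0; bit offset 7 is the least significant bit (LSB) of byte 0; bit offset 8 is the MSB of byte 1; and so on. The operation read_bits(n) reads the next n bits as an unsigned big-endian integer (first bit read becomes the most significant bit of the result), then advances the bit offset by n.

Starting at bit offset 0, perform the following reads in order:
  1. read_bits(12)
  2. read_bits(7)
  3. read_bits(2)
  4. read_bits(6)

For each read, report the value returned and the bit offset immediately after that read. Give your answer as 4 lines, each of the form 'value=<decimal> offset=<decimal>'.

Answer: value=3325 offset=12
value=114 offset=19
value=0 offset=21
value=31 offset=27

Derivation:
Read 1: bits[0:12] width=12 -> value=3325 (bin 110011111101); offset now 12 = byte 1 bit 4; 28 bits remain
Read 2: bits[12:19] width=7 -> value=114 (bin 1110010); offset now 19 = byte 2 bit 3; 21 bits remain
Read 3: bits[19:21] width=2 -> value=0 (bin 00); offset now 21 = byte 2 bit 5; 19 bits remain
Read 4: bits[21:27] width=6 -> value=31 (bin 011111); offset now 27 = byte 3 bit 3; 13 bits remain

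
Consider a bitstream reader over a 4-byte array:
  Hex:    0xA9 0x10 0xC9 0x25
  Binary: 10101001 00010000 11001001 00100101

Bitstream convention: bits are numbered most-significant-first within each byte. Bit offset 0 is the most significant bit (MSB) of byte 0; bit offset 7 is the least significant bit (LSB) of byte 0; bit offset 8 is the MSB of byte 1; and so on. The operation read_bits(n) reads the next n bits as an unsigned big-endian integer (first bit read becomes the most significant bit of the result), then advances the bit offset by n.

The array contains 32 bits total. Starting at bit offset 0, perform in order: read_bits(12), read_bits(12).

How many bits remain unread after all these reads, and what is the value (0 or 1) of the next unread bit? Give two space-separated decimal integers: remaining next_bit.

Answer: 8 0

Derivation:
Read 1: bits[0:12] width=12 -> value=2705 (bin 101010010001); offset now 12 = byte 1 bit 4; 20 bits remain
Read 2: bits[12:24] width=12 -> value=201 (bin 000011001001); offset now 24 = byte 3 bit 0; 8 bits remain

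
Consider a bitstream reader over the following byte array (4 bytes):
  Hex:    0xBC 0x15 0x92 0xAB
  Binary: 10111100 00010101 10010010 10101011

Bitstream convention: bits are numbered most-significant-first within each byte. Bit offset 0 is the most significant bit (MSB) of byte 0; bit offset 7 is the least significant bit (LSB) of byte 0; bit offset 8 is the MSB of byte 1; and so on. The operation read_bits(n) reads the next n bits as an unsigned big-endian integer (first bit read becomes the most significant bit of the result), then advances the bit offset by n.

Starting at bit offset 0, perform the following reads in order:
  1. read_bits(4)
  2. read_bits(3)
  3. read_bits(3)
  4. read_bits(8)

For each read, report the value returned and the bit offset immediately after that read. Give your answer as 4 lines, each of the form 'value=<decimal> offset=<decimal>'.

Answer: value=11 offset=4
value=6 offset=7
value=0 offset=10
value=86 offset=18

Derivation:
Read 1: bits[0:4] width=4 -> value=11 (bin 1011); offset now 4 = byte 0 bit 4; 28 bits remain
Read 2: bits[4:7] width=3 -> value=6 (bin 110); offset now 7 = byte 0 bit 7; 25 bits remain
Read 3: bits[7:10] width=3 -> value=0 (bin 000); offset now 10 = byte 1 bit 2; 22 bits remain
Read 4: bits[10:18] width=8 -> value=86 (bin 01010110); offset now 18 = byte 2 bit 2; 14 bits remain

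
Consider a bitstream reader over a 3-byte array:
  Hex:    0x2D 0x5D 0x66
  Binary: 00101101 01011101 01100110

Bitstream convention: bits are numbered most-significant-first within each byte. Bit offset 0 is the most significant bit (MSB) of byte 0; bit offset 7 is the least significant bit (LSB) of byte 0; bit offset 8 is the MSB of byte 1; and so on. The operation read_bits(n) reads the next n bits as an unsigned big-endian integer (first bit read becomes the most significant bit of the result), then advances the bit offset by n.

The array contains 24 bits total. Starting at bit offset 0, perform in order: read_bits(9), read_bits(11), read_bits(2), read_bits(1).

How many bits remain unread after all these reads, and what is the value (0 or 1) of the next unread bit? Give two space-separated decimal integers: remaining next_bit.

Answer: 1 0

Derivation:
Read 1: bits[0:9] width=9 -> value=90 (bin 001011010); offset now 9 = byte 1 bit 1; 15 bits remain
Read 2: bits[9:20] width=11 -> value=1494 (bin 10111010110); offset now 20 = byte 2 bit 4; 4 bits remain
Read 3: bits[20:22] width=2 -> value=1 (bin 01); offset now 22 = byte 2 bit 6; 2 bits remain
Read 4: bits[22:23] width=1 -> value=1 (bin 1); offset now 23 = byte 2 bit 7; 1 bits remain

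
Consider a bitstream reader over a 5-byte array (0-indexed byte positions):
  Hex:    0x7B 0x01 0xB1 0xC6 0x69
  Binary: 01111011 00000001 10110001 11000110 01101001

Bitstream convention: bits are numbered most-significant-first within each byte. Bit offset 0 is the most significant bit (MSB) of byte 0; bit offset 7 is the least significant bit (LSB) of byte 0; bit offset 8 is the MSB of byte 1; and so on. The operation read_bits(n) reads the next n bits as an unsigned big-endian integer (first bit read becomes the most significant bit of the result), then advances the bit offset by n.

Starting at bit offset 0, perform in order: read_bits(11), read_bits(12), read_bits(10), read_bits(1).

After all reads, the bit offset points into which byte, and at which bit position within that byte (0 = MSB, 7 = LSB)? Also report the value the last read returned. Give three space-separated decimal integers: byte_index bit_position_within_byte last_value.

Read 1: bits[0:11] width=11 -> value=984 (bin 01111011000); offset now 11 = byte 1 bit 3; 29 bits remain
Read 2: bits[11:23] width=12 -> value=216 (bin 000011011000); offset now 23 = byte 2 bit 7; 17 bits remain
Read 3: bits[23:33] width=10 -> value=908 (bin 1110001100); offset now 33 = byte 4 bit 1; 7 bits remain
Read 4: bits[33:34] width=1 -> value=1 (bin 1); offset now 34 = byte 4 bit 2; 6 bits remain

Answer: 4 2 1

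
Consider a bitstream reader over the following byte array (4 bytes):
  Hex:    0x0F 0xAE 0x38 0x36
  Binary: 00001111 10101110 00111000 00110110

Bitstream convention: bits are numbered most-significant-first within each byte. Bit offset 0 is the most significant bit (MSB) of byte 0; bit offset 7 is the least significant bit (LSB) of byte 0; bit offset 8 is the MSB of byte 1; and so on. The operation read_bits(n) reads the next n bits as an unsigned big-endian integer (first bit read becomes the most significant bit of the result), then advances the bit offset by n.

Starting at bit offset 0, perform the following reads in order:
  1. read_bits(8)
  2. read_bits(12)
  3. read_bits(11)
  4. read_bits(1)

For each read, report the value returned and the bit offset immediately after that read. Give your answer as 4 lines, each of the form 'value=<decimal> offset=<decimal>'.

Answer: value=15 offset=8
value=2787 offset=20
value=1051 offset=31
value=0 offset=32

Derivation:
Read 1: bits[0:8] width=8 -> value=15 (bin 00001111); offset now 8 = byte 1 bit 0; 24 bits remain
Read 2: bits[8:20] width=12 -> value=2787 (bin 101011100011); offset now 20 = byte 2 bit 4; 12 bits remain
Read 3: bits[20:31] width=11 -> value=1051 (bin 10000011011); offset now 31 = byte 3 bit 7; 1 bits remain
Read 4: bits[31:32] width=1 -> value=0 (bin 0); offset now 32 = byte 4 bit 0; 0 bits remain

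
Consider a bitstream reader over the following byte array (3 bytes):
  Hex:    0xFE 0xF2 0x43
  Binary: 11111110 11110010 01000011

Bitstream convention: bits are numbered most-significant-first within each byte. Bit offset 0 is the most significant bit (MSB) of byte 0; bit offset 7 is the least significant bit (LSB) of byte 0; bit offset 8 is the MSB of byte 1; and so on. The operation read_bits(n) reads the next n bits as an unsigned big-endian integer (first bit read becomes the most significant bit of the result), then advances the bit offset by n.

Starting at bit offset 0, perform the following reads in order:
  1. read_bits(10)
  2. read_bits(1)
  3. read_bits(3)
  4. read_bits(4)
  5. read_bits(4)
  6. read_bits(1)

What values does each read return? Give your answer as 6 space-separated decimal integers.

Read 1: bits[0:10] width=10 -> value=1019 (bin 1111111011); offset now 10 = byte 1 bit 2; 14 bits remain
Read 2: bits[10:11] width=1 -> value=1 (bin 1); offset now 11 = byte 1 bit 3; 13 bits remain
Read 3: bits[11:14] width=3 -> value=4 (bin 100); offset now 14 = byte 1 bit 6; 10 bits remain
Read 4: bits[14:18] width=4 -> value=9 (bin 1001); offset now 18 = byte 2 bit 2; 6 bits remain
Read 5: bits[18:22] width=4 -> value=0 (bin 0000); offset now 22 = byte 2 bit 6; 2 bits remain
Read 6: bits[22:23] width=1 -> value=1 (bin 1); offset now 23 = byte 2 bit 7; 1 bits remain

Answer: 1019 1 4 9 0 1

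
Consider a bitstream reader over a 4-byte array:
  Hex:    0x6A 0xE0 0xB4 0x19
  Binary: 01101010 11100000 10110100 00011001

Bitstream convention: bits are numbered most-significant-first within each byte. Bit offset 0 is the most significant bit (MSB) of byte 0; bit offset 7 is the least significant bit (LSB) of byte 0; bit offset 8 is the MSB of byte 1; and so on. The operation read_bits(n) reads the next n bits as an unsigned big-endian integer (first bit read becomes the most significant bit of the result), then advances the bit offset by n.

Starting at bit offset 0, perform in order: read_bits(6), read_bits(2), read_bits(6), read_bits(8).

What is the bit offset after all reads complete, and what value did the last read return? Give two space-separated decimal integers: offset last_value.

Read 1: bits[0:6] width=6 -> value=26 (bin 011010); offset now 6 = byte 0 bit 6; 26 bits remain
Read 2: bits[6:8] width=2 -> value=2 (bin 10); offset now 8 = byte 1 bit 0; 24 bits remain
Read 3: bits[8:14] width=6 -> value=56 (bin 111000); offset now 14 = byte 1 bit 6; 18 bits remain
Read 4: bits[14:22] width=8 -> value=45 (bin 00101101); offset now 22 = byte 2 bit 6; 10 bits remain

Answer: 22 45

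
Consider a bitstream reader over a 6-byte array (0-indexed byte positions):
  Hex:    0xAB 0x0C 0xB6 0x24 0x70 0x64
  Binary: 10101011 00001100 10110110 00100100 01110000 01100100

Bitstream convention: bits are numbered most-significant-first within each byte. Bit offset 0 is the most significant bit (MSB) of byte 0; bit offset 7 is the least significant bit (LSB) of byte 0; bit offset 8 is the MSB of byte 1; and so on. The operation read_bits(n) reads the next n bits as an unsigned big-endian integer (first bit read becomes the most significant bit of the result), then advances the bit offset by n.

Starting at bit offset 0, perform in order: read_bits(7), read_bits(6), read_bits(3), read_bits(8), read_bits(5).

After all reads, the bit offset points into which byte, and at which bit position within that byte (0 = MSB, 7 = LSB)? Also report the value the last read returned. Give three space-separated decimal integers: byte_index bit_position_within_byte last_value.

Answer: 3 5 4

Derivation:
Read 1: bits[0:7] width=7 -> value=85 (bin 1010101); offset now 7 = byte 0 bit 7; 41 bits remain
Read 2: bits[7:13] width=6 -> value=33 (bin 100001); offset now 13 = byte 1 bit 5; 35 bits remain
Read 3: bits[13:16] width=3 -> value=4 (bin 100); offset now 16 = byte 2 bit 0; 32 bits remain
Read 4: bits[16:24] width=8 -> value=182 (bin 10110110); offset now 24 = byte 3 bit 0; 24 bits remain
Read 5: bits[24:29] width=5 -> value=4 (bin 00100); offset now 29 = byte 3 bit 5; 19 bits remain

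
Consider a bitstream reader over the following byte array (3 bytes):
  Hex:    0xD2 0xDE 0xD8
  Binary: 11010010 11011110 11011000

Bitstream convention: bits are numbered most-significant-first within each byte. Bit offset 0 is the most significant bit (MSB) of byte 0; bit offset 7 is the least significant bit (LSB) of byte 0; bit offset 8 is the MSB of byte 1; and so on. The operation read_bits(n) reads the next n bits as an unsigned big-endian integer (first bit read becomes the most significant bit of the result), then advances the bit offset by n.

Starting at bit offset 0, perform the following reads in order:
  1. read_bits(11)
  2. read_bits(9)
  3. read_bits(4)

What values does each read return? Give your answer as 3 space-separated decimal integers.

Answer: 1686 493 8

Derivation:
Read 1: bits[0:11] width=11 -> value=1686 (bin 11010010110); offset now 11 = byte 1 bit 3; 13 bits remain
Read 2: bits[11:20] width=9 -> value=493 (bin 111101101); offset now 20 = byte 2 bit 4; 4 bits remain
Read 3: bits[20:24] width=4 -> value=8 (bin 1000); offset now 24 = byte 3 bit 0; 0 bits remain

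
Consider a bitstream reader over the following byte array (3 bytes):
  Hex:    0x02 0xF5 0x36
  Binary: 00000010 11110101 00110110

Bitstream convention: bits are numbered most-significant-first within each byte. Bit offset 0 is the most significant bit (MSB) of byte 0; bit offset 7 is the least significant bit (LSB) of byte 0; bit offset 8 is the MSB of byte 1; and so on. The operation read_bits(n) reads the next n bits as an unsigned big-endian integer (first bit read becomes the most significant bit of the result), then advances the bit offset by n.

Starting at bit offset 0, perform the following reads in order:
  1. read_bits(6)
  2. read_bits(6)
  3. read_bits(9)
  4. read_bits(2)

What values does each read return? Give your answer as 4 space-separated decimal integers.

Answer: 0 47 166 3

Derivation:
Read 1: bits[0:6] width=6 -> value=0 (bin 000000); offset now 6 = byte 0 bit 6; 18 bits remain
Read 2: bits[6:12] width=6 -> value=47 (bin 101111); offset now 12 = byte 1 bit 4; 12 bits remain
Read 3: bits[12:21] width=9 -> value=166 (bin 010100110); offset now 21 = byte 2 bit 5; 3 bits remain
Read 4: bits[21:23] width=2 -> value=3 (bin 11); offset now 23 = byte 2 bit 7; 1 bits remain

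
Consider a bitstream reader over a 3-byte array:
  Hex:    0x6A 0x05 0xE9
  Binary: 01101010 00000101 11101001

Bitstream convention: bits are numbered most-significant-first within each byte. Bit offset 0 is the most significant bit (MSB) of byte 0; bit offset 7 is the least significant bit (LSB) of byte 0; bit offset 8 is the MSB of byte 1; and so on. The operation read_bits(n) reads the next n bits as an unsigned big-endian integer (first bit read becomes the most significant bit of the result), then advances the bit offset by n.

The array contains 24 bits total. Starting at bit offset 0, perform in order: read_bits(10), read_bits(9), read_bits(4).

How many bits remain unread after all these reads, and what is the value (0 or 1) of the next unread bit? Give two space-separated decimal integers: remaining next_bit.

Read 1: bits[0:10] width=10 -> value=424 (bin 0110101000); offset now 10 = byte 1 bit 2; 14 bits remain
Read 2: bits[10:19] width=9 -> value=47 (bin 000101111); offset now 19 = byte 2 bit 3; 5 bits remain
Read 3: bits[19:23] width=4 -> value=4 (bin 0100); offset now 23 = byte 2 bit 7; 1 bits remain

Answer: 1 1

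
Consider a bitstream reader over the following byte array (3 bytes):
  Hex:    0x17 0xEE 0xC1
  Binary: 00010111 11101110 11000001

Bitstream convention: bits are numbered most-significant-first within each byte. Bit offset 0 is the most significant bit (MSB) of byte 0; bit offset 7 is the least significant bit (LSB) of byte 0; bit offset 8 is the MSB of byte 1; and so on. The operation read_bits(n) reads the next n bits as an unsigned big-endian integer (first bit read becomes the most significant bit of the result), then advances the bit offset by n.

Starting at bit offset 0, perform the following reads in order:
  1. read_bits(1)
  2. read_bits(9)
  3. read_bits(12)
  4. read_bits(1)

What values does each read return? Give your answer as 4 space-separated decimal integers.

Answer: 0 95 2992 0

Derivation:
Read 1: bits[0:1] width=1 -> value=0 (bin 0); offset now 1 = byte 0 bit 1; 23 bits remain
Read 2: bits[1:10] width=9 -> value=95 (bin 001011111); offset now 10 = byte 1 bit 2; 14 bits remain
Read 3: bits[10:22] width=12 -> value=2992 (bin 101110110000); offset now 22 = byte 2 bit 6; 2 bits remain
Read 4: bits[22:23] width=1 -> value=0 (bin 0); offset now 23 = byte 2 bit 7; 1 bits remain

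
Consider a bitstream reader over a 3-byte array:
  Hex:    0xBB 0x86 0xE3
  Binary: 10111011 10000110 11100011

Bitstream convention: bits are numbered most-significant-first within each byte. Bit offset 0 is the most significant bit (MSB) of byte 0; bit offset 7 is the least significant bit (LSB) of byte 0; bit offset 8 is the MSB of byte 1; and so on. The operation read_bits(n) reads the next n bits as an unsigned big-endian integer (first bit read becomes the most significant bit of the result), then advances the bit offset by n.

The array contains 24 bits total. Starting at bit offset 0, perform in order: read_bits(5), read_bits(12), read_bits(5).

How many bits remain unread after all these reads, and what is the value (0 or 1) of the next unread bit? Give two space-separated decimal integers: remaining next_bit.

Read 1: bits[0:5] width=5 -> value=23 (bin 10111); offset now 5 = byte 0 bit 5; 19 bits remain
Read 2: bits[5:17] width=12 -> value=1805 (bin 011100001101); offset now 17 = byte 2 bit 1; 7 bits remain
Read 3: bits[17:22] width=5 -> value=24 (bin 11000); offset now 22 = byte 2 bit 6; 2 bits remain

Answer: 2 1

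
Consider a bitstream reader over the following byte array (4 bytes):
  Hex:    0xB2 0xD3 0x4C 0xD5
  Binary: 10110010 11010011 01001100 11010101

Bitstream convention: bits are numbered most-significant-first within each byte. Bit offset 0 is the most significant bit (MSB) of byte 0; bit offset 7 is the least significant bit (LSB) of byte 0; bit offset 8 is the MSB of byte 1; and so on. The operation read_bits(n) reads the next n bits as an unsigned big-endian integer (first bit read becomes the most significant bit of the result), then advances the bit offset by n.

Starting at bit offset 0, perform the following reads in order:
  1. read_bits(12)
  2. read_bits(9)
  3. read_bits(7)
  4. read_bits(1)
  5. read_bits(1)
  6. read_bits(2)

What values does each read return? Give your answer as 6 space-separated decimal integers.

Answer: 2861 105 77 0 1 1

Derivation:
Read 1: bits[0:12] width=12 -> value=2861 (bin 101100101101); offset now 12 = byte 1 bit 4; 20 bits remain
Read 2: bits[12:21] width=9 -> value=105 (bin 001101001); offset now 21 = byte 2 bit 5; 11 bits remain
Read 3: bits[21:28] width=7 -> value=77 (bin 1001101); offset now 28 = byte 3 bit 4; 4 bits remain
Read 4: bits[28:29] width=1 -> value=0 (bin 0); offset now 29 = byte 3 bit 5; 3 bits remain
Read 5: bits[29:30] width=1 -> value=1 (bin 1); offset now 30 = byte 3 bit 6; 2 bits remain
Read 6: bits[30:32] width=2 -> value=1 (bin 01); offset now 32 = byte 4 bit 0; 0 bits remain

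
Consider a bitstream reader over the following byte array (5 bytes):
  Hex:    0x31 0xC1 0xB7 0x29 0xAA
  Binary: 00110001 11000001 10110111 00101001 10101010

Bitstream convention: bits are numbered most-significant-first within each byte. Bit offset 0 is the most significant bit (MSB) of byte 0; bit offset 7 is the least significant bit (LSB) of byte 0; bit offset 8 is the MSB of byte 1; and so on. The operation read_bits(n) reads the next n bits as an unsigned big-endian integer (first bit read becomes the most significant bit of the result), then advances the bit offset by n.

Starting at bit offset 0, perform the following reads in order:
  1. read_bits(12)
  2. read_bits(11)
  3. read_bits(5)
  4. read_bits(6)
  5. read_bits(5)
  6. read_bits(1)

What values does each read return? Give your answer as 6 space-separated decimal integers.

Read 1: bits[0:12] width=12 -> value=796 (bin 001100011100); offset now 12 = byte 1 bit 4; 28 bits remain
Read 2: bits[12:23] width=11 -> value=219 (bin 00011011011); offset now 23 = byte 2 bit 7; 17 bits remain
Read 3: bits[23:28] width=5 -> value=18 (bin 10010); offset now 28 = byte 3 bit 4; 12 bits remain
Read 4: bits[28:34] width=6 -> value=38 (bin 100110); offset now 34 = byte 4 bit 2; 6 bits remain
Read 5: bits[34:39] width=5 -> value=21 (bin 10101); offset now 39 = byte 4 bit 7; 1 bits remain
Read 6: bits[39:40] width=1 -> value=0 (bin 0); offset now 40 = byte 5 bit 0; 0 bits remain

Answer: 796 219 18 38 21 0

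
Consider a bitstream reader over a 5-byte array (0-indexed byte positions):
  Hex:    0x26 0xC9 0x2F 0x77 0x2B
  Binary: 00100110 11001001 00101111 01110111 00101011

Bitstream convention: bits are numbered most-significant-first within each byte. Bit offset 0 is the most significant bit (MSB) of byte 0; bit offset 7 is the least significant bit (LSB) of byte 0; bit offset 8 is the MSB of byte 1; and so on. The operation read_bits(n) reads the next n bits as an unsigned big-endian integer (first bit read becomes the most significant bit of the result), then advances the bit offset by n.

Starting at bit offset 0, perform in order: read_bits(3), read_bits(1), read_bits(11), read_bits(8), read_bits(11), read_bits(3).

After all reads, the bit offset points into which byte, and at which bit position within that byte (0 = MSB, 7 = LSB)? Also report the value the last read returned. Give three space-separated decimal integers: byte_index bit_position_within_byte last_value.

Read 1: bits[0:3] width=3 -> value=1 (bin 001); offset now 3 = byte 0 bit 3; 37 bits remain
Read 2: bits[3:4] width=1 -> value=0 (bin 0); offset now 4 = byte 0 bit 4; 36 bits remain
Read 3: bits[4:15] width=11 -> value=868 (bin 01101100100); offset now 15 = byte 1 bit 7; 25 bits remain
Read 4: bits[15:23] width=8 -> value=151 (bin 10010111); offset now 23 = byte 2 bit 7; 17 bits remain
Read 5: bits[23:34] width=11 -> value=1500 (bin 10111011100); offset now 34 = byte 4 bit 2; 6 bits remain
Read 6: bits[34:37] width=3 -> value=5 (bin 101); offset now 37 = byte 4 bit 5; 3 bits remain

Answer: 4 5 5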